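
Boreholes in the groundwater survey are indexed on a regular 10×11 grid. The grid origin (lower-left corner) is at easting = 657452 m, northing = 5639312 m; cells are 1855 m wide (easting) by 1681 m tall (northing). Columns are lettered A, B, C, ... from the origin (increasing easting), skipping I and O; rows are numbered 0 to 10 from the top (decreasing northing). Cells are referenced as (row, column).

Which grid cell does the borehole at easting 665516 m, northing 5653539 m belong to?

(2, E)

Column index: ⌊(665516 − 657452) / 1855⌋ = ⌊4.347⌋ = 4 → column E
Row offset from origin: ⌊(5653539 − 5639312) / 1681⌋ = ⌊8.463⌋ = 8 → row 2 (counted from top)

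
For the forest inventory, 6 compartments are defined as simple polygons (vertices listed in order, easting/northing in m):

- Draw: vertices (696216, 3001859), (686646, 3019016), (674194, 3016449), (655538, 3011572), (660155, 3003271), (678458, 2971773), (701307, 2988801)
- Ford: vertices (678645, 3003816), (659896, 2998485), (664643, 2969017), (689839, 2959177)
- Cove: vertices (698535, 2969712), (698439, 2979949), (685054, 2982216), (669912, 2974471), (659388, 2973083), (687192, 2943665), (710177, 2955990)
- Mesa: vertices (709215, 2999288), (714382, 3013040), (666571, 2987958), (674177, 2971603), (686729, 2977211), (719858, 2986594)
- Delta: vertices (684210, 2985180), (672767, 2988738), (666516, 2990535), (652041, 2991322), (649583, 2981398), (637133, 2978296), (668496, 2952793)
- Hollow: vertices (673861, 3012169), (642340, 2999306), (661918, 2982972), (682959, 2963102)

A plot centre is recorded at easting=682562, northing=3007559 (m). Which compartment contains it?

Draw

Cast a ray rightward from (682562, 3007559). For each polygon, the edges (by vertex number in listed order) whose endpoints lie on opposite sides of northing = 3007559, where each meets that height, and whether that is right or left of the point:
Draw: 1–2 at easting≈693036.6 (right), 4–5 at easting≈657770.0 (left) → 1 crossing.
Ford: no edge straddles that height → 0 crossings.
Cove: no edge straddles that height → 0 crossings.
Mesa: 1–2 at easting≈712322.6 (right), 2–3 at easting≈703934.2 (right) → 2 crossings.
Delta: no edge straddles that height → 0 crossings.
Hollow: 1–2 at easting≈662564.1 (left), 4–1 at easting≈674715.8 (left) → 0 crossings.
Only Draw has an odd count, so the point is inside Draw.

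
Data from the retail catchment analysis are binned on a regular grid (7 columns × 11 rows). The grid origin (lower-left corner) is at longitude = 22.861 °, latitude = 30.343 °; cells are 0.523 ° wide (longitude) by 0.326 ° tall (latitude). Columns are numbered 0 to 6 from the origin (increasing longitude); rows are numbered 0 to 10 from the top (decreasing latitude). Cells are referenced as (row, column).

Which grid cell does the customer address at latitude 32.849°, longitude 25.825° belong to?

Column index: ⌊(25.825 − 22.861) / 0.523⌋ = ⌊5.667⌋ = 5
Row offset from origin: ⌊(32.849 − 30.343) / 0.326⌋ = ⌊7.687⌋ = 7 → row 3 (counted from top)

(3, 5)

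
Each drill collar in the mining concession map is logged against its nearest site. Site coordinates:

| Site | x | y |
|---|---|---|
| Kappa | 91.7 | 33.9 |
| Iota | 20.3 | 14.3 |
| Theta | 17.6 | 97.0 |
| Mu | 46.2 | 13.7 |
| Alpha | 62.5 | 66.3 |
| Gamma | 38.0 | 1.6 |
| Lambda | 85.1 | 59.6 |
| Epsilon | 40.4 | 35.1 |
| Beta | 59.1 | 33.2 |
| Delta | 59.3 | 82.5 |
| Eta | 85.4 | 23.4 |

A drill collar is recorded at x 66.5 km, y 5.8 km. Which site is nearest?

Mu

Squared distances to each site:
Kappa: 1424.650; Iota: 2206.690; Theta: 10708.650; Mu: 474.500; Alpha: 3676.250; Gamma: 829.890; Lambda: 3240.400; Epsilon: 1539.700; Beta: 805.520; Delta: 5934.730; Eta: 666.970.
Minimum at Mu.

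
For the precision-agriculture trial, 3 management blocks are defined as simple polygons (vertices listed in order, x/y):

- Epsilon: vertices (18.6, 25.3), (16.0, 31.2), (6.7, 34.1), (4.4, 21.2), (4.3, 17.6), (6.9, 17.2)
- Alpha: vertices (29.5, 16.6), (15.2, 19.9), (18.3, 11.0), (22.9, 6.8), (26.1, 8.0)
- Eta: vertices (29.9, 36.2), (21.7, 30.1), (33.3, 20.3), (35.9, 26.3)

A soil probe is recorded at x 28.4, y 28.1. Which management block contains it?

Cast a ray rightward from (28.4, 28.1). For each polygon, the edges (by vertex number in listed order) whose endpoints lie on opposite sides of y = 28.1, where each meets that height, and whether that is right or left of the point:
Epsilon: 1–2 at x≈17.37 (left), 3–4 at x≈5.63 (left) → 0 crossings.
Alpha: no edge straddles that height → 0 crossings.
Eta: 2–3 at x≈24.07 (left), 4–1 at x≈34.81 (right) → 1 crossing.
Only Eta has an odd count, so the point is inside Eta.

Eta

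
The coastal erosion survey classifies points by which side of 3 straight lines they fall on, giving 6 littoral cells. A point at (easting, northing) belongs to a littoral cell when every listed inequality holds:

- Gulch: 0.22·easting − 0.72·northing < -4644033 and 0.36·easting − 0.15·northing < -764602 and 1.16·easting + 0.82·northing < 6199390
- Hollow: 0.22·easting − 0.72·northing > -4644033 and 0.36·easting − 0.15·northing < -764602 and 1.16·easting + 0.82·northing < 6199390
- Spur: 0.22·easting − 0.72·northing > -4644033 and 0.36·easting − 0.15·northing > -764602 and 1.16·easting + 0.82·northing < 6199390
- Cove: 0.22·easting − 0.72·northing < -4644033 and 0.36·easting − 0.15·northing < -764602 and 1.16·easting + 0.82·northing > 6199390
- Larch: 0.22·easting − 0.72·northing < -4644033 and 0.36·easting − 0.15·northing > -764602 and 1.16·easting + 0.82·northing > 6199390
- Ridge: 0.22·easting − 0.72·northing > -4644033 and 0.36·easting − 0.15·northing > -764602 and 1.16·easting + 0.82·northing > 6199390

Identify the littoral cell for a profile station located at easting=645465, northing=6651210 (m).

0.22·645465 − 0.72·6651210 = -4646868.900, which is < -4644033
0.36·645465 − 0.15·6651210 = -765314.100, which is < -764602
1.16·645465 + 0.82·6651210 = 6202731.600, which is > 6199390
This sign pattern matches Cove.

Cove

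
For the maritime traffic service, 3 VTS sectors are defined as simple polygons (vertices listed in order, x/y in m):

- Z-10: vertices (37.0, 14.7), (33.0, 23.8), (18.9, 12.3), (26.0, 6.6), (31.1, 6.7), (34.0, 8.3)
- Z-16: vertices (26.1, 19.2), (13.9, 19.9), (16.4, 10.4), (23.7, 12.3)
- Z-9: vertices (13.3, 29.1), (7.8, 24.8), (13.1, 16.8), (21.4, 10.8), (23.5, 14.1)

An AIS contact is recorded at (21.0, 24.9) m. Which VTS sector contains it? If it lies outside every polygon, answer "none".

Cast a ray rightward from (21.0, 24.9). For each polygon, the edges (by vertex number in listed order) whose endpoints lie on opposite sides of y = 24.9, where each meets that height, and whether that is right or left of the point:
Z-10: no edge straddles that height → 0 crossings.
Z-16: no edge straddles that height → 0 crossings.
Z-9: 1–2 at x≈7.93 (left), 5–1 at x≈16.16 (left) → 0 crossings.
All counts are even, so the point lies outside every listed polygon.

none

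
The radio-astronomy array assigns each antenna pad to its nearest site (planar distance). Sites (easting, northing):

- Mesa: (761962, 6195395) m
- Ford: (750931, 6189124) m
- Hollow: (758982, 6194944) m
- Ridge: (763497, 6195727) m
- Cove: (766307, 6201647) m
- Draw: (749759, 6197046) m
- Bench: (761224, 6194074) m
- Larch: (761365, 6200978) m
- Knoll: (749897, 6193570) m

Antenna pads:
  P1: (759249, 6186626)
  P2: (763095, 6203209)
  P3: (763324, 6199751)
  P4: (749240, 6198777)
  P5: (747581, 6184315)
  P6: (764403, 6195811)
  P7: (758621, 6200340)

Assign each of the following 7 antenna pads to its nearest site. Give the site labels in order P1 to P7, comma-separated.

P1 → Bench (d²=59373329.00)
P2 → Larch (d²=7970261.00)
P3 → Larch (d²=5343210.00)
P4 → Draw (d²=3265722.00)
P5 → Ford (d²=34348981.00)
P6 → Ridge (d²=827892.00)
P7 → Larch (d²=7936580.00)

Bench, Larch, Larch, Draw, Ford, Ridge, Larch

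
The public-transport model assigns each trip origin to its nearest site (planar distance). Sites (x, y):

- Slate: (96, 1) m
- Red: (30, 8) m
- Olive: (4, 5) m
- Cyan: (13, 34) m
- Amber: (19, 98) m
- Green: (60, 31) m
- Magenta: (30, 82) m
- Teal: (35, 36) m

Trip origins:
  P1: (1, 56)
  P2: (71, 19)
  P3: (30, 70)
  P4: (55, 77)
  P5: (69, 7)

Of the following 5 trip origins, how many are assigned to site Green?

2

P1 → Cyan
P2 → Green
P3 → Magenta
P4 → Magenta
P5 → Green
2 of the 5 go to Green.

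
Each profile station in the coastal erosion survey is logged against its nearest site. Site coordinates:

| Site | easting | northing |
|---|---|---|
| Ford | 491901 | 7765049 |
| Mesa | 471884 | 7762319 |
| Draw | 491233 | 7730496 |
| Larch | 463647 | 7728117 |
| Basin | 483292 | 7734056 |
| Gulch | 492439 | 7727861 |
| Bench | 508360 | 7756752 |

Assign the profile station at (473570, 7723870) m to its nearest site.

Larch

Squared distances to each site:
Ford: 2031735602.000; Mesa: 1481168197.000; Draw: 355885445.000; Larch: 116502938.000; Basin: 198271880.000; Gulch: 371967242.000; Bench: 2291570024.000.
Minimum at Larch.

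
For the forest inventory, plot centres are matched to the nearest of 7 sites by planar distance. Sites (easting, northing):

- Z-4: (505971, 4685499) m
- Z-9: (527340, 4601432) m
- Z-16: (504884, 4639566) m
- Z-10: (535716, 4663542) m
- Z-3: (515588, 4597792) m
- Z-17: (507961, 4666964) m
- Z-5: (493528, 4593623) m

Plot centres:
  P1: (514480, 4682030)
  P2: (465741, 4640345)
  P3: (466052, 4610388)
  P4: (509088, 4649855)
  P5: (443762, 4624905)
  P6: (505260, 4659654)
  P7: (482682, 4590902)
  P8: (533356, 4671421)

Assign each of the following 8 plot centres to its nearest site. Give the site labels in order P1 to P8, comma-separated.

Z-4, Z-16, Z-5, Z-16, Z-5, Z-17, Z-5, Z-10

P1 → Z-4 (d²=84437042.00)
P2 → Z-16 (d²=1532781290.00)
P3 → Z-5 (d²=1035995801.00)
P4 → Z-16 (d²=123537137.00)
P5 → Z-5 (d²=3455218280.00)
P6 → Z-17 (d²=60731501.00)
P7 → Z-5 (d²=125039557.00)
P8 → Z-10 (d²=67648241.00)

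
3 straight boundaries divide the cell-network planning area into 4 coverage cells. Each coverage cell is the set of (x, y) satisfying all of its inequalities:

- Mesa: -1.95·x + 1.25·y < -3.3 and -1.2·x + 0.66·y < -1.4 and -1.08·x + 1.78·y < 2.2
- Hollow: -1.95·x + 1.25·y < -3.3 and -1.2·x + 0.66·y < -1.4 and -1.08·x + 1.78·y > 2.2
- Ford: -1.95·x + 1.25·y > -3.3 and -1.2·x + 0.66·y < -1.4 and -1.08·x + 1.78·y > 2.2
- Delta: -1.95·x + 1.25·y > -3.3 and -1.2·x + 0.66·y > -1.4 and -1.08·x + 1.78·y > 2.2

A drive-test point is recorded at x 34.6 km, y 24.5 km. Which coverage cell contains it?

-1.95·34.6 + 1.25·24.5 = -36.845, which is < -3.3
-1.2·34.6 + 0.66·24.5 = -25.350, which is < -1.4
-1.08·34.6 + 1.78·24.5 = 6.242, which is > 2.2
This sign pattern matches Hollow.

Hollow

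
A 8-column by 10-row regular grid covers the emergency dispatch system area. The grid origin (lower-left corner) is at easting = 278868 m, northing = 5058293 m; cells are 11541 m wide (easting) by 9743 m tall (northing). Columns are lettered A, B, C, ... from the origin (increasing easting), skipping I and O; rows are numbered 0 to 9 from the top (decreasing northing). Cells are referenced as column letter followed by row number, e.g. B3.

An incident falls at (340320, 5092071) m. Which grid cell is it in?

Column index: ⌊(340320 − 278868) / 11541⌋ = ⌊5.325⌋ = 5 → column F
Row offset from origin: ⌊(5092071 − 5058293) / 9743⌋ = ⌊3.467⌋ = 3 → row 6 (counted from top)

F6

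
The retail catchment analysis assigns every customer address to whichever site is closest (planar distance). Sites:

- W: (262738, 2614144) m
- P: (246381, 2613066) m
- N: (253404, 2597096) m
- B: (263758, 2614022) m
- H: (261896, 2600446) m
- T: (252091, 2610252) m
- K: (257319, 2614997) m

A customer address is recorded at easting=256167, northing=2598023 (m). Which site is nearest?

N

Squared distances to each site:
W: 303064682.000; P: 322057645.000; N: 8493498.000; B: 313591282.000; H: 38692370.000; T: 166162217.000; K: 289443780.000.
Minimum at N.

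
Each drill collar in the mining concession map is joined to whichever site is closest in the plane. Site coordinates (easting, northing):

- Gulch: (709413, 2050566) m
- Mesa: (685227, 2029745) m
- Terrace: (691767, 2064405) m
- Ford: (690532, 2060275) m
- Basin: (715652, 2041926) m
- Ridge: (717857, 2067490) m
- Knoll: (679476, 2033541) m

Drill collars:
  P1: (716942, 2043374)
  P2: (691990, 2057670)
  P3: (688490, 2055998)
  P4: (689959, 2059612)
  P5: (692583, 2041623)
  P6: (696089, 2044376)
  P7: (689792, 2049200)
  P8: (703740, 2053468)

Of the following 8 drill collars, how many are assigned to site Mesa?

1

P1 → Basin
P2 → Ford
P3 → Ford
P4 → Ford
P5 → Mesa
P6 → Gulch
P7 → Ford
P8 → Gulch
1 of the 8 goes to Mesa.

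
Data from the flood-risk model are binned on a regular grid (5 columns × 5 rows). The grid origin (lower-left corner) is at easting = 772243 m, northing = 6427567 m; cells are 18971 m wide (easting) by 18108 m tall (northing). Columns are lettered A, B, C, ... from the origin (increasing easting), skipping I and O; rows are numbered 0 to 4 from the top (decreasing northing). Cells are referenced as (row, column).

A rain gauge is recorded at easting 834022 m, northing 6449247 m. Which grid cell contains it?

Column index: ⌊(834022 − 772243) / 18971⌋ = ⌊3.256⌋ = 3 → column D
Row offset from origin: ⌊(6449247 − 6427567) / 18108⌋ = ⌊1.197⌋ = 1 → row 3 (counted from top)

(3, D)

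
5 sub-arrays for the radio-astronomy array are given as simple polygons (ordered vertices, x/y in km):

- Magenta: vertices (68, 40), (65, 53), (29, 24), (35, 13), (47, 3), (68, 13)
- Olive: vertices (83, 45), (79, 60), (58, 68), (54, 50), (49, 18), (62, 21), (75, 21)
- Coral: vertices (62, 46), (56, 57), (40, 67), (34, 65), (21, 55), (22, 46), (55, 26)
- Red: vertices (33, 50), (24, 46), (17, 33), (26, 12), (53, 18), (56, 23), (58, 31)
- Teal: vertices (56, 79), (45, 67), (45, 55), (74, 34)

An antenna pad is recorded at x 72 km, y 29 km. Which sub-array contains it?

Cast a ray rightward from (72, 29). For each polygon, the edges (by vertex number in listed order) whose endpoints lie on opposite sides of y = 29, where each meets that height, and whether that is right or left of the point:
Magenta: 2–3 at x≈35.2 (left), 6–1 at x≈68.0 (left) → 0 crossings.
Olive: 4–5 at x≈50.7 (left), 7–1 at x≈77.7 (right) → 1 crossing.
Coral: 6–7 at x≈50.0 (left), 7–1 at x≈56.0 (left) → 0 crossings.
Red: 3–4 at x≈18.7 (left), 6–7 at x≈57.5 (left) → 0 crossings.
Teal: no edge straddles that height → 0 crossings.
Only Olive has an odd count, so the point is inside Olive.

Olive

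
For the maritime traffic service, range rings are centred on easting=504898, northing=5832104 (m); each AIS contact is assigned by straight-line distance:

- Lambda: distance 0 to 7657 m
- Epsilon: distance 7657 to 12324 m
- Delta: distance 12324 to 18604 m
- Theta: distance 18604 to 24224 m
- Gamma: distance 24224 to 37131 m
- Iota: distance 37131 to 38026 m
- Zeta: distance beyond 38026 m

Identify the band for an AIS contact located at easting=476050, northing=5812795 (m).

Gamma

Distance = √((476050−504898)² + (5812795−5832104)²) = √(832207104.000 + 372837481.000) = 34713.752 m.
24224 ≤ 34713.752 < 37131 → Gamma.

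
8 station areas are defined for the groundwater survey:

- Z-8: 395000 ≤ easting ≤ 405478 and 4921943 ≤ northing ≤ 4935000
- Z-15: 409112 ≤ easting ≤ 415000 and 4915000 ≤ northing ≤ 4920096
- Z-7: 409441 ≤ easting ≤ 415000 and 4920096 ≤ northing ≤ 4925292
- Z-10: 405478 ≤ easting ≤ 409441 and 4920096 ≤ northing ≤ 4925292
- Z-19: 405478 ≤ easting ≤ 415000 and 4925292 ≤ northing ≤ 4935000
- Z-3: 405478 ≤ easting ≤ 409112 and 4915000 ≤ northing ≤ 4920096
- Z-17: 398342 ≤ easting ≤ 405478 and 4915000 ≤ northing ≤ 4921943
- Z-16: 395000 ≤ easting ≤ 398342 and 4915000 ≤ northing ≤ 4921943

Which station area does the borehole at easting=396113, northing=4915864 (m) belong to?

Z-16

The point has easting = 396113 and northing = 4915864.
Only Z-16 satisfies 395000 ≤ easting ≤ 398342 and 4915000 ≤ northing ≤ 4921943.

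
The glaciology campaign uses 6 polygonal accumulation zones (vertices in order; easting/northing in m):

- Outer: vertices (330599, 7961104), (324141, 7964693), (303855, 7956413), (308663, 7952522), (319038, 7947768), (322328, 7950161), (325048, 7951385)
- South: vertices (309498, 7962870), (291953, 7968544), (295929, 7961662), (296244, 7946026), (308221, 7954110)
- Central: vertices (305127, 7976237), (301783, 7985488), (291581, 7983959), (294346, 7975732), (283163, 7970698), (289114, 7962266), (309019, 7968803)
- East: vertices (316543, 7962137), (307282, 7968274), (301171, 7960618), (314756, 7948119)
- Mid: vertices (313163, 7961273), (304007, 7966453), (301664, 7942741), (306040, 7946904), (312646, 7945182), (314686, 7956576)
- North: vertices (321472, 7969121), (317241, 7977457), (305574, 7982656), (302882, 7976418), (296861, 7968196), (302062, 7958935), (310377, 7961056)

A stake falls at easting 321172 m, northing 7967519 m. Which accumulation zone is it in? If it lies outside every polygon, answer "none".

none

Cast a ray rightward from (321172, 7967519). For each polygon, the edges (by vertex number in listed order) whose endpoints lie on opposite sides of northing = 7967519, where each meets that height, and whether that is right or left of the point:
Outer: no edge straddles that height → 0 crossings.
South: 1–2 at easting≈295122.5 (left), 2–3 at easting≈292545.2 (left) → 0 crossings.
Central: 5–6 at easting≈285406.6 (left), 6–7 at easting≈305109.3 (left) → 0 crossings.
East: 1–2 at easting≈308421.3 (left), 2–3 at easting≈306679.4 (left) → 0 crossings.
Mid: no edge straddles that height → 0 crossings.
North: 5–6 at easting≈297241.2 (left), 7–1 at easting≈319268.1 (left) → 0 crossings.
All counts are even, so the point lies outside every listed polygon.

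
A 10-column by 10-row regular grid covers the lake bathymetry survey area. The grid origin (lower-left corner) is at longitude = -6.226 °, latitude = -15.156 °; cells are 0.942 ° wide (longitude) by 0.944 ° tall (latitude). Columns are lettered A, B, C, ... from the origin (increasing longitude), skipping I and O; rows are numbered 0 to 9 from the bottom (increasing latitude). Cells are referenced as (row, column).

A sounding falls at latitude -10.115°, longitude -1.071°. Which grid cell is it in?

Column index: ⌊(-1.071 − -6.226) / 0.942⌋ = ⌊5.472⌋ = 5 → column F
Row offset from origin: ⌊(-10.115 − -15.156) / 0.944⌋ = ⌊5.340⌋ = 5 → row 5

(5, F)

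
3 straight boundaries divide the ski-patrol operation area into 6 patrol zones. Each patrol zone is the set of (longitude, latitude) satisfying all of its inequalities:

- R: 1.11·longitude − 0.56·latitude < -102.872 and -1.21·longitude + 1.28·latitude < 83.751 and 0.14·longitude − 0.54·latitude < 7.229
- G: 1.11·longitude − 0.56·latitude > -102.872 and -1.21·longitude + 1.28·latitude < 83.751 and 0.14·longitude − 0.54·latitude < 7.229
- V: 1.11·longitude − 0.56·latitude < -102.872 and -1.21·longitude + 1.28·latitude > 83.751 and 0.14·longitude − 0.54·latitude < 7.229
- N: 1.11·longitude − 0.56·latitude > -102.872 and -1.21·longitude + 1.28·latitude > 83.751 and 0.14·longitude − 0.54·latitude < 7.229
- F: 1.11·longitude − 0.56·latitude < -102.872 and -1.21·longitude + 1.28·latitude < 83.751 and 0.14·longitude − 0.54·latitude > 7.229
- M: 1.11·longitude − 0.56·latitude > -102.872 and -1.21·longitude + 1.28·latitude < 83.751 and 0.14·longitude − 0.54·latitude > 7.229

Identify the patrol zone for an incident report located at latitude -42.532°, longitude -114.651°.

V

1.11·-114.651 − 0.56·-42.532 = -103.445, which is < -102.872
-1.21·-114.651 + 1.28·-42.532 = 84.287, which is > 83.751
0.14·-114.651 − 0.54·-42.532 = 6.916, which is < 7.229
This sign pattern matches V.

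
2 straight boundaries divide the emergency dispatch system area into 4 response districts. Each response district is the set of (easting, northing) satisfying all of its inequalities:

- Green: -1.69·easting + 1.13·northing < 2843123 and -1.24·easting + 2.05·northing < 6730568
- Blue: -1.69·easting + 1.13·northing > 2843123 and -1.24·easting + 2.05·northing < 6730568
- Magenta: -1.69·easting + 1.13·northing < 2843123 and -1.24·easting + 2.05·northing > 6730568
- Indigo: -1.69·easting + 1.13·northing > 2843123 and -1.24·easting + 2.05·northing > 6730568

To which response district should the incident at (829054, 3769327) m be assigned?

Blue

-1.69·829054 + 1.13·3769327 = 2858238.250, which is > 2843123
-1.24·829054 + 2.05·3769327 = 6699093.390, which is < 6730568
This sign pattern matches Blue.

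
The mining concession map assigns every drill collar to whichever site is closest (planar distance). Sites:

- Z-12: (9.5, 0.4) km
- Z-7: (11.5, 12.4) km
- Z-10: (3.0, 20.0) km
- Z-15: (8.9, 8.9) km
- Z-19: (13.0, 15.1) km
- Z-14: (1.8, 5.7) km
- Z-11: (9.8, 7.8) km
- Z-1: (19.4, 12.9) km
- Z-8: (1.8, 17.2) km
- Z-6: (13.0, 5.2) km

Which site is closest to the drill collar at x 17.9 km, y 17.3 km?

Z-1

Squared distances to each site:
Z-12: 356.170; Z-7: 64.970; Z-10: 229.300; Z-15: 151.560; Z-19: 28.850; Z-14: 393.770; Z-11: 155.860; Z-1: 21.610; Z-8: 259.220; Z-6: 170.420.
Minimum at Z-1.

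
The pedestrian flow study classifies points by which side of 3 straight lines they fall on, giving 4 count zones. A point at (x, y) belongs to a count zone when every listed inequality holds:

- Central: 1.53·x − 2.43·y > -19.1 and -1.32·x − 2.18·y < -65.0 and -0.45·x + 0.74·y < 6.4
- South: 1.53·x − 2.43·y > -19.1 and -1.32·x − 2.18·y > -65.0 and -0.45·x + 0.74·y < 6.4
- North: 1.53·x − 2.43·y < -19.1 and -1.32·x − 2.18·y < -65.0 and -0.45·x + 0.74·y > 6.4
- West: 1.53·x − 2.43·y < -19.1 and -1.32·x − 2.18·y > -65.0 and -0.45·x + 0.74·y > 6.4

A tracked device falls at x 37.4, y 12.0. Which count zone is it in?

Central

1.53·37.4 − 2.43·12.0 = 28.062, which is > -19.1
-1.32·37.4 − 2.18·12.0 = -75.528, which is < -65.0
-0.45·37.4 + 0.74·12.0 = -7.950, which is < 6.4
This sign pattern matches Central.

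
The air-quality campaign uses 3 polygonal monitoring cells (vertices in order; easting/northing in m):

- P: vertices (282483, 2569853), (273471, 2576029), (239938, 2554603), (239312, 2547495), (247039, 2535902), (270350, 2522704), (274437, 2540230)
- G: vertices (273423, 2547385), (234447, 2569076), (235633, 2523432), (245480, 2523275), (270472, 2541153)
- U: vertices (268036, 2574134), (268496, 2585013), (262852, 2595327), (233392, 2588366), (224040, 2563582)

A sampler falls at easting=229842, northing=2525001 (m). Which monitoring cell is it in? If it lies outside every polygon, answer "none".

Cast a ray rightward from (229842, 2525001). For each polygon, the edges (by vertex number in listed order) whose endpoints lie on opposite sides of northing = 2525001, where each meets that height, and whether that is right or left of the point:
P: 5–6 at easting≈266292.9 (right), 6–7 at easting≈270885.7 (right) → 2 crossings.
G: 2–3 at easting≈235592.2 (right), 4–5 at easting≈247892.8 (right) → 2 crossings.
U: no edge straddles that height → 0 crossings.
All counts are even, so the point lies outside every listed polygon.

none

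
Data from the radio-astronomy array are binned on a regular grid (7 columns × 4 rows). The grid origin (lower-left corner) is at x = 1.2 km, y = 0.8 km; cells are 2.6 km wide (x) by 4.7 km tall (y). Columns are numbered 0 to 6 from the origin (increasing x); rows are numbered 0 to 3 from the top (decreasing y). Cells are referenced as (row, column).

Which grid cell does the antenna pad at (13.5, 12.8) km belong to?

Column index: ⌊(13.5 − 1.2) / 2.6⌋ = ⌊4.731⌋ = 4
Row offset from origin: ⌊(12.8 − 0.8) / 4.7⌋ = ⌊2.553⌋ = 2 → row 1 (counted from top)

(1, 4)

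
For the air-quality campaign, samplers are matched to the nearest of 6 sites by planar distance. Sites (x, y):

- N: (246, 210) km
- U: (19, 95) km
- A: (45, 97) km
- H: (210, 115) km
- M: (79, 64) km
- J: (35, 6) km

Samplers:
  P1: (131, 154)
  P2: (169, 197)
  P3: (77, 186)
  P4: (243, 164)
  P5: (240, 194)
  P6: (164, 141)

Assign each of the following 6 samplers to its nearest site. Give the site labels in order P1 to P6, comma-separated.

P1 → H (d²=7762.00)
P2 → N (d²=6098.00)
P3 → A (d²=8945.00)
P4 → N (d²=2125.00)
P5 → N (d²=292.00)
P6 → H (d²=2792.00)

H, N, A, N, N, H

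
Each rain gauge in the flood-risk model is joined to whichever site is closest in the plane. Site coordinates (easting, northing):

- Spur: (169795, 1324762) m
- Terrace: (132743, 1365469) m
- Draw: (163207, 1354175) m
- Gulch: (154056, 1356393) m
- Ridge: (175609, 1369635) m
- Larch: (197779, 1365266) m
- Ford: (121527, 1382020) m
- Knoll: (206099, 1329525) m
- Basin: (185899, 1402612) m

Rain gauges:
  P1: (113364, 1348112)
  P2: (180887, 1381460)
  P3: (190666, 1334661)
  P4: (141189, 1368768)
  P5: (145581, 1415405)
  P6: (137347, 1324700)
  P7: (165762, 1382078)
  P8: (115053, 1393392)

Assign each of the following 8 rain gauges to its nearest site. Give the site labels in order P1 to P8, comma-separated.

P1 → Terrace (d²=676811090.00)
P2 → Ridge (d²=167687909.00)
P3 → Knoll (d²=264555985.00)
P4 → Terrace (d²=82218317.00)
P5 → Ford (d²=1693153141.00)
P6 → Spur (d²=1052876548.00)
P7 → Ridge (d²=251791658.00)
P8 → Ford (d²=171235060.00)

Terrace, Ridge, Knoll, Terrace, Ford, Spur, Ridge, Ford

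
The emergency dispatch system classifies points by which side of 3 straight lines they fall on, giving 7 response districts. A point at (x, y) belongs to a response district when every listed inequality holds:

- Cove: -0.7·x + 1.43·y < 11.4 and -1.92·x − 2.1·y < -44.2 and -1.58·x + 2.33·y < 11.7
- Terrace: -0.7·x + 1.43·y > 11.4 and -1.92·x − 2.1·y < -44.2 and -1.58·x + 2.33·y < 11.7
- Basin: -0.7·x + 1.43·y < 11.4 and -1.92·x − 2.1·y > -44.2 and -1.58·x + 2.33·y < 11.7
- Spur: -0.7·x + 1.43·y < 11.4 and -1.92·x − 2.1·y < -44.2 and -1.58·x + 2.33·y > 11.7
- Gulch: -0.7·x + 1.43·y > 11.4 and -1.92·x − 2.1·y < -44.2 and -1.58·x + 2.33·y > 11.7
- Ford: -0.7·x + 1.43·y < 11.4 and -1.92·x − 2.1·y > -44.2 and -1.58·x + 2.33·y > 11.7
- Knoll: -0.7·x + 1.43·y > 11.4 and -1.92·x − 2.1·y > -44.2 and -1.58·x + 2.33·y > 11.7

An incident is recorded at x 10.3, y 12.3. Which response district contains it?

-0.7·10.3 + 1.43·12.3 = 10.379, which is < 11.4
-1.92·10.3 − 2.1·12.3 = -45.606, which is < -44.2
-1.58·10.3 + 2.33·12.3 = 12.385, which is > 11.7
This sign pattern matches Spur.

Spur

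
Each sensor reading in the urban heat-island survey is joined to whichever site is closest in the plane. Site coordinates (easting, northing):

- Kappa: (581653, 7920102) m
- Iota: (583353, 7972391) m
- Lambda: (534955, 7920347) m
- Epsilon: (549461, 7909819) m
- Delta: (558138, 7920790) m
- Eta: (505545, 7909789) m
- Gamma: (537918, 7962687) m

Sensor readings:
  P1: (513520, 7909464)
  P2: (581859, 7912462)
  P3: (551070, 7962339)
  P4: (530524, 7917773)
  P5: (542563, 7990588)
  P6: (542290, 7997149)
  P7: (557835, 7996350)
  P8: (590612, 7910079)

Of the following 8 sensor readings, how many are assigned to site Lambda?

1

P1 → Eta
P2 → Kappa
P3 → Gamma
P4 → Lambda
P5 → Gamma
P6 → Gamma
P7 → Iota
P8 → Kappa
1 of the 8 goes to Lambda.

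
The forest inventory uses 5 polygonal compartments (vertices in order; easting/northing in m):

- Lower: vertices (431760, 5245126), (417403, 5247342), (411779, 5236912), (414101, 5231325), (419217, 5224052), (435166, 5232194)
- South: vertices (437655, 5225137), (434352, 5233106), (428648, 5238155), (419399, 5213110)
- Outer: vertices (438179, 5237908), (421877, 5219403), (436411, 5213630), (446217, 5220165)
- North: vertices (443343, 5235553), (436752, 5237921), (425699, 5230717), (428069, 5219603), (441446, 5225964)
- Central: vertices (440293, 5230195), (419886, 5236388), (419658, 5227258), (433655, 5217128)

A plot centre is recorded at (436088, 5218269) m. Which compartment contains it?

Outer

Cast a ray rightward from (436088, 5218269). For each polygon, the edges (by vertex number in listed order) whose endpoints lie on opposite sides of northing = 5218269, where each meets that height, and whether that is right or left of the point:
Lower: no edge straddles that height → 0 crossings.
South: 3–4 at easting≈421304.2 (left), 4–1 at easting≈427229.9 (left) → 0 crossings.
Outer: 2–3 at easting≈424731.9 (left), 3–4 at easting≈443372.0 (right) → 1 crossing.
North: no edge straddles that height → 0 crossings.
Central: 3–4 at easting≈432078.4 (left), 4–1 at easting≈434234.6 (left) → 0 crossings.
Only Outer has an odd count, so the point is inside Outer.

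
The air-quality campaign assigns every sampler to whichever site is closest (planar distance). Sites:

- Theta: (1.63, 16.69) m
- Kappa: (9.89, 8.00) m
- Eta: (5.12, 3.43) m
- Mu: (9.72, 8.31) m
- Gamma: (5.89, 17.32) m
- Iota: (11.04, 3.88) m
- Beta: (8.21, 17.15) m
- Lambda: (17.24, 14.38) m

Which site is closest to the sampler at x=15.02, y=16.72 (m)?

Squared distances to each site:
Theta: 179.293; Kappa: 102.355; Eta: 274.634; Mu: 98.818; Gamma: 83.717; Iota: 180.706; Beta: 46.561; Lambda: 10.404.
Minimum at Lambda.

Lambda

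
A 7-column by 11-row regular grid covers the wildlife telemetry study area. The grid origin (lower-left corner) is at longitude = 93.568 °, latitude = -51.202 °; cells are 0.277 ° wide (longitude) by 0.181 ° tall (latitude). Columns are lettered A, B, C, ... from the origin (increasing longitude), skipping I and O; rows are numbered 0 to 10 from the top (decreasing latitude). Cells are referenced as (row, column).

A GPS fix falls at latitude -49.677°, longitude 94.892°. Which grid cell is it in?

Column index: ⌊(94.892 − 93.568) / 0.277⌋ = ⌊4.780⌋ = 4 → column E
Row offset from origin: ⌊(-49.677 − -51.202) / 0.181⌋ = ⌊8.425⌋ = 8 → row 2 (counted from top)

(2, E)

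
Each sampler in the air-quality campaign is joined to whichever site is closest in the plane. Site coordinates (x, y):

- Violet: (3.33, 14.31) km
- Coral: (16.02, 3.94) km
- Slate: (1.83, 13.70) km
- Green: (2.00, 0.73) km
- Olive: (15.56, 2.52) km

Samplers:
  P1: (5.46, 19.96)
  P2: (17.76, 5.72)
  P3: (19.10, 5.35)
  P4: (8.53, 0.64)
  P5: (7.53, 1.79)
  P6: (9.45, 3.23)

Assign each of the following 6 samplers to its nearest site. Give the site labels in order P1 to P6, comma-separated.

Violet, Coral, Coral, Green, Green, Olive

P1 → Violet (d²=36.46)
P2 → Coral (d²=6.20)
P3 → Coral (d²=11.47)
P4 → Green (d²=42.65)
P5 → Green (d²=31.70)
P6 → Olive (d²=37.84)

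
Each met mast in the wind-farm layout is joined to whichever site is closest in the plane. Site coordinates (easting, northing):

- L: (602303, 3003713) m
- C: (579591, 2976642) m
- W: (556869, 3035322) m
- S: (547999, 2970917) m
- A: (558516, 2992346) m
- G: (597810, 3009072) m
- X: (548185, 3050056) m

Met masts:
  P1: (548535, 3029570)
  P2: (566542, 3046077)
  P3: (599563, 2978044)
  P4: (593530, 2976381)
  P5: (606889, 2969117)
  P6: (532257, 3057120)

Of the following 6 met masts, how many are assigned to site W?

2

P1 → W
P2 → W
P3 → C
P4 → C
P5 → C
P6 → X
2 of the 6 go to W.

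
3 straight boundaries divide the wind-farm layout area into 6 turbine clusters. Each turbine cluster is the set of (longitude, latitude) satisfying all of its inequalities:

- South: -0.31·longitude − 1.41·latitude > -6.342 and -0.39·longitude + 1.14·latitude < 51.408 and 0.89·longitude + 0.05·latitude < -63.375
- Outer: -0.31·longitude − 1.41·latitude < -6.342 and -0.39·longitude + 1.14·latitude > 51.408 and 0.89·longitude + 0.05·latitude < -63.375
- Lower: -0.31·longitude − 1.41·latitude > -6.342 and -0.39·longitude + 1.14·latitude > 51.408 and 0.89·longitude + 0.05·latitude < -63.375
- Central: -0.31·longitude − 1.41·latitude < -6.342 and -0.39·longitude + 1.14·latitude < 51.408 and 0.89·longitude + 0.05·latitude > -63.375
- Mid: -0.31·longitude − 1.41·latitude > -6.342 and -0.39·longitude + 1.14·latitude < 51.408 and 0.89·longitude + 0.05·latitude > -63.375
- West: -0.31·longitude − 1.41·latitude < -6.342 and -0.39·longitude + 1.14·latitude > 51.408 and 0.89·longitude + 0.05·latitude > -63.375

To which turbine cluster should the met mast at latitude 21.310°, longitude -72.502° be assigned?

-0.31·-72.502 − 1.41·21.310 = -7.571, which is < -6.342
-0.39·-72.502 + 1.14·21.310 = 52.569, which is > 51.408
0.89·-72.502 + 0.05·21.310 = -63.461, which is < -63.375
This sign pattern matches Outer.

Outer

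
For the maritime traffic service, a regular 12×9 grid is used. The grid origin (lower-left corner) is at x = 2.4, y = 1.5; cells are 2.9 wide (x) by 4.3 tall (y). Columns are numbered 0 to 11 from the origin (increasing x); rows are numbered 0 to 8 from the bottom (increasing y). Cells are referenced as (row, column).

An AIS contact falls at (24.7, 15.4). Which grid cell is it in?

Column index: ⌊(24.7 − 2.4) / 2.9⌋ = ⌊7.690⌋ = 7
Row offset from origin: ⌊(15.4 − 1.5) / 4.3⌋ = ⌊3.233⌋ = 3 → row 3

(3, 7)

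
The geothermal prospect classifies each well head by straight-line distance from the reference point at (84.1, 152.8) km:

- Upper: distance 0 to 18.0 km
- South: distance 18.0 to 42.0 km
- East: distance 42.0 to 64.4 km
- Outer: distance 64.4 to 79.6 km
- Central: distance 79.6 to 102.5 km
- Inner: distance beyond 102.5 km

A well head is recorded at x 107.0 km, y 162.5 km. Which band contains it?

South

Distance = √((107.0−84.1)² + (162.5−152.8)²) = √(524.410 + 94.090) = 24.870 km.
18.0 ≤ 24.870 < 42.0 → South.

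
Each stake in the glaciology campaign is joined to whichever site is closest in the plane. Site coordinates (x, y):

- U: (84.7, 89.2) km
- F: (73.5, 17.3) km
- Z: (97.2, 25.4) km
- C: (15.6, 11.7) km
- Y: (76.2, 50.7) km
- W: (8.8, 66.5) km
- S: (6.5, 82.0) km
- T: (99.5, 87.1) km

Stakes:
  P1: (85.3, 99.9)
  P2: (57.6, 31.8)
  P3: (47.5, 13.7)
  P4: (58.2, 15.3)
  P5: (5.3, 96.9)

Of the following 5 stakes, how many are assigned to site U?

P1 → U
P2 → F
P3 → F
P4 → F
P5 → S
1 of the 5 goes to U.

1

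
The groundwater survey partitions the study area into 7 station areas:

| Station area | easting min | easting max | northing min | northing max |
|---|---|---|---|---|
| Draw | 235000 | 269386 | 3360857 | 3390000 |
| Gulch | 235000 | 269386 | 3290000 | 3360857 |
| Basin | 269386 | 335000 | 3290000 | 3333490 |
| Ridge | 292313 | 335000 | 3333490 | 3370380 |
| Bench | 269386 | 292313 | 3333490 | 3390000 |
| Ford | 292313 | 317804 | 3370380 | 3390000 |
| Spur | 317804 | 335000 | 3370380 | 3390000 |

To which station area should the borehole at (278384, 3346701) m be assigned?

The point has easting = 278384 and northing = 3346701.
Only Bench satisfies 269386 ≤ easting ≤ 292313 and 3333490 ≤ northing ≤ 3390000.

Bench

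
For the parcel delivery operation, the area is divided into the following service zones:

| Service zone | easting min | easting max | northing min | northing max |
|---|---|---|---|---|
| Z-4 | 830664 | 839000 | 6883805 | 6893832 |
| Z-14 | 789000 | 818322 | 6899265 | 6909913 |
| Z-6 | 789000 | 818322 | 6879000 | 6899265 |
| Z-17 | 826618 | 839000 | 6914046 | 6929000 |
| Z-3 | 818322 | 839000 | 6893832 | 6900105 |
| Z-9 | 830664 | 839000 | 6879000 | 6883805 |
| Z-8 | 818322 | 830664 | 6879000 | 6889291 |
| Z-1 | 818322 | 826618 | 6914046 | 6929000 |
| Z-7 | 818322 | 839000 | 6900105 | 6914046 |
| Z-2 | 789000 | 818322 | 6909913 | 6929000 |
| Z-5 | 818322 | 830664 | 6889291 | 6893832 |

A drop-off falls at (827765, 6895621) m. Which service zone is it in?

The point has easting = 827765 and northing = 6895621.
Only Z-3 satisfies 818322 ≤ easting ≤ 839000 and 6893832 ≤ northing ≤ 6900105.

Z-3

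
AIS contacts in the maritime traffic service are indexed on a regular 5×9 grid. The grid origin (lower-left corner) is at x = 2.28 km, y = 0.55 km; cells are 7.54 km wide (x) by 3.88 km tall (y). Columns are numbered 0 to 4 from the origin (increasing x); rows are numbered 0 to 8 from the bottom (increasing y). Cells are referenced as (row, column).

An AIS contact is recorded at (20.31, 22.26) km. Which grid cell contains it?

(5, 2)

Column index: ⌊(20.31 − 2.28) / 7.54⌋ = ⌊2.391⌋ = 2
Row offset from origin: ⌊(22.26 − 0.55) / 3.88⌋ = ⌊5.595⌋ = 5 → row 5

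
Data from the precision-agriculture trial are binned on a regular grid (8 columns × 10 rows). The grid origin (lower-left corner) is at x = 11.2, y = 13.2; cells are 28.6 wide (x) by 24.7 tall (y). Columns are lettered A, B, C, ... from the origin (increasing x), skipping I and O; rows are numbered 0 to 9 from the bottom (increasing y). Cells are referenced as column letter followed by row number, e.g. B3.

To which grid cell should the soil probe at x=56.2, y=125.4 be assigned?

B4

Column index: ⌊(56.2 − 11.2) / 28.6⌋ = ⌊1.573⌋ = 1 → column B
Row offset from origin: ⌊(125.4 − 13.2) / 24.7⌋ = ⌊4.543⌋ = 4 → row 4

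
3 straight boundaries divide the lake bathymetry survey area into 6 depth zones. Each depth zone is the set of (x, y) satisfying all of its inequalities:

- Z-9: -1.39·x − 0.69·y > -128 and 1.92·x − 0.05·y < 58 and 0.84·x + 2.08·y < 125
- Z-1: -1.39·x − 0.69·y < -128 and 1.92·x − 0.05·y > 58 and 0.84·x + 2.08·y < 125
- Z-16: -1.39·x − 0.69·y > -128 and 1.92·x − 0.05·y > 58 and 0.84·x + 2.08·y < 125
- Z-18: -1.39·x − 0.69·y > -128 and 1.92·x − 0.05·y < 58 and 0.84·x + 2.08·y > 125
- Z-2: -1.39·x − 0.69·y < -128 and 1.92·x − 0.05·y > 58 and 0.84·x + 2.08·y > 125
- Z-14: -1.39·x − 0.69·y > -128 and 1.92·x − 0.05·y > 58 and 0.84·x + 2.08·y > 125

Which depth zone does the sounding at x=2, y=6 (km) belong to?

Z-9

-1.39·2 − 0.69·6 = -6.920, which is > -128
1.92·2 − 0.05·6 = 3.540, which is < 58
0.84·2 + 2.08·6 = 14.160, which is < 125
This sign pattern matches Z-9.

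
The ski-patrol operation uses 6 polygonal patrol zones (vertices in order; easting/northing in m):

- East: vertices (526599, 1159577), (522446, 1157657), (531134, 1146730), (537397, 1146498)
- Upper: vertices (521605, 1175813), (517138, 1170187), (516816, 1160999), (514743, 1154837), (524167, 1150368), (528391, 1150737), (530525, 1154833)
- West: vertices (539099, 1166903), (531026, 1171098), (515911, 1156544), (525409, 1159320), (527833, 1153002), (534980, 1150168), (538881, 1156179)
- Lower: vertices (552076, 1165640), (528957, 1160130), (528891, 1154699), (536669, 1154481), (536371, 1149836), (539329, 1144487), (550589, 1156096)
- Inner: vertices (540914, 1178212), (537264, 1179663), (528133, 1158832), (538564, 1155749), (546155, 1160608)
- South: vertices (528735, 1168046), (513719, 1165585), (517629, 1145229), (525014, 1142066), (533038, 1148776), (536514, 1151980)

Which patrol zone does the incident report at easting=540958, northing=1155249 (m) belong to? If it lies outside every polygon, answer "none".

Lower

Cast a ray rightward from (540958, 1155249). For each polygon, the edges (by vertex number in listed order) whose endpoints lie on opposite sides of northing = 1155249, where each meets that height, and whether that is right or left of the point:
East: 2–3 at easting≈524360.6 (left), 4–1 at easting≈530172.2 (left) → 0 crossings.
Upper: 3–4 at easting≈514881.6 (left), 7–1 at easting≈530348.1 (left) → 0 crossings.
West: 4–5 at easting≈526970.9 (left), 6–7 at easting≈538277.5 (left) → 0 crossings.
Lower: 2–3 at easting≈528897.7 (left), 6–7 at easting≈549767.5 (right) → 1 crossing.
Inner: no edge straddles that height → 0 crossings.
South: 2–3 at easting≈515704.3 (left), 6–1 at easting≈534931.2 (left) → 0 crossings.
Only Lower has an odd count, so the point is inside Lower.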